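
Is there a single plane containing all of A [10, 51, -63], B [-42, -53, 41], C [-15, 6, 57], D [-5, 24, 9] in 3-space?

Yes

A normal to the plane through A, B, C is n = AB × AC = (-7800, 3640, -260).
The plane has equation n·P = 124020. For D: n·D = 124020.
Equal, so D lies in the plane and all four are coplanar.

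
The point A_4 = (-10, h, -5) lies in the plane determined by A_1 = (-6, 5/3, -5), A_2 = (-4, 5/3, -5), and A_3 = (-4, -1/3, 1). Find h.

5/3

The plane through A_1, A_2, A_3 has equation −12y − 4z = 0.
Substituting A_4: (-12)h + (20) = 0, so h = 5/3.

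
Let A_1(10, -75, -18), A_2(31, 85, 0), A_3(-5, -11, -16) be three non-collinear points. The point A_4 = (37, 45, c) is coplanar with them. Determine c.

-2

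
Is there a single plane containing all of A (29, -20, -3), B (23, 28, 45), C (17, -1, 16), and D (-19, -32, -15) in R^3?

A normal to the plane through A, B, C is n = AB × AC = (0, -462, 462).
The plane has equation n·P = 7854. For D: n·D = 7854.
Equal, so D lies in the plane and all four are coplanar.

Yes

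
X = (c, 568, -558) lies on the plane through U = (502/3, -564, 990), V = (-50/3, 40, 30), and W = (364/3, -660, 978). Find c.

-188/3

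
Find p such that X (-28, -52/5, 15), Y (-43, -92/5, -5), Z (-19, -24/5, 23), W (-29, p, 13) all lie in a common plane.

-54/5

The points are coplanar iff XY · (XZ × XW) = 0.
Expanding, this is linear in p: (-60)p + (-648) = 0.
So p = -54/5.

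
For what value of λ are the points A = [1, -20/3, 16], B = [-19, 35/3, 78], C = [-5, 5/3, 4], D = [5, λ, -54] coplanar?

Normal to plane ABC: n = (-2210/3, -612, -170/3); plane equation n·P = 7310/3.
Requiring n·D = 7310/3: (-612)λ + (-1870/3) = 7310/3.
So λ = -5.

-5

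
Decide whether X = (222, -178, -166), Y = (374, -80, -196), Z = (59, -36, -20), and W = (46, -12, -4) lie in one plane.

The four points are coplanar iff the 3×3 determinant with rows XY, XZ, XW is zero.
Rows: (152, 98, -30), (-163, 142, 146), (-176, 166, 162).
Expanding along the first row: (152)(-1232) − (98)(-710) + (-30)(-2066) = -55704.
Nonzero ⇒ not coplanar.

No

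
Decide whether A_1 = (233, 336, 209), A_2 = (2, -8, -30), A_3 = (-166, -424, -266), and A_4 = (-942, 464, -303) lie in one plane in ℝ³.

No

With A_1 as base: A_1A_2 = (-231, -344, -239), A_1A_3 = (-399, -760, -475), A_1A_4 = (-1175, 128, -512).
A_1A_3 × A_1A_4 = (449920, 353837, -944072).
A_1A_2 · (A_1A_3 × A_1A_4) = -18240.
Since -18240 ≠ 0, the four points are not coplanar.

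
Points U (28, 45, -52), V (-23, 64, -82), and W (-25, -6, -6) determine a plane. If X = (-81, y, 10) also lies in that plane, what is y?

A normal to the plane is n = UV × UW = (-656, 3936, 3608).
X lies in the plane iff n · UX = 0.
This gives (3936)y + (118080) = 0, so y = -30.

-30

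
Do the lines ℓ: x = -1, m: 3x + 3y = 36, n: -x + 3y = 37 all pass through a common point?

Intersecting ℓ and m: solving the 2×2 system gives (x, y) = (-1, 13).
Substitute into n: (-1)(-1) + (3)(13) = 40.
But n requires 37 ≠ 40, so the three lines have no common point.

No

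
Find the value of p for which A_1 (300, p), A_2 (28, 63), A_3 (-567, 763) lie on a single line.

-257

Collinearity: (A_1 − A_2) must be parallel to (A_3 − A_2) = (-595, 700).
Cross-multiplying the components: (p − 63)·(-595) = (272)·(700).
Solving gives p = -257.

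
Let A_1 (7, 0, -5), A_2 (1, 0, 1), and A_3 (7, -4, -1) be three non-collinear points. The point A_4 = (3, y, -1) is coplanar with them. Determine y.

The plane through A_1, A_2, A_3 has equation 24x + 24y + 24z = 48.
Substituting A_4: (24)y + (48) = 48, so y = 0.

0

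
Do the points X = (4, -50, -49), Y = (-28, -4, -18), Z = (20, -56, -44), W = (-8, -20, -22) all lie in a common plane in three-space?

Yes

A normal to the plane through X, Y, Z is n = XY × XZ = (416, 656, -544).
The plane has equation n·P = -4480. For W: n·W = -4480.
Equal, so W lies in the plane and all four are coplanar.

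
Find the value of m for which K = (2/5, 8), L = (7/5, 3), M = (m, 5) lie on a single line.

Collinearity: (M − K) must be parallel to (L − K) = (1, -5).
Cross-multiplying the components: (m − 2/5)·(-5) = (-3)·(1).
Solving gives m = 1.

1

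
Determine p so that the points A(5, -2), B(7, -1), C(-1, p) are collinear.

Collinearity: (C − A) must be parallel to (B − A) = (2, 1).
Cross-multiplying the components: (p − (-2))·(2) = (-6)·(1).
Solving gives p = -5.

-5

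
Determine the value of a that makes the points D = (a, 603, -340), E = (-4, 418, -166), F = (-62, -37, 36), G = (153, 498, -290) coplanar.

172

Coplanarity ⇔ det[DE; DF; DG] = 0.
Expanding, this is linear in a: (-40260)a + (6924720) = 0.
So a = 172.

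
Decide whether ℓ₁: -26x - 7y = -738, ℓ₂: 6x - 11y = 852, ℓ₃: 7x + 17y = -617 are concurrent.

No

Intersecting ℓ₁ and ℓ₂: solving the 2×2 system gives (x, y) = (7041/164, -4431/82).
Substitute into ℓ₃: (7)(7041/164) + (17)(-4431/82) = -101367/164.
But ℓ₃ requires -617 ≠ -101367/164, so the three lines have no common point.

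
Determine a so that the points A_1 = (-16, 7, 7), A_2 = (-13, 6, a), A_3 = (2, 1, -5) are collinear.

Collinearity requires A_1A_2 × A_1A_3 = 0; each component is linear in a.
The x-component gives (6)a + (-30) = 0, so a = 5.
The remaining components then also vanish.

5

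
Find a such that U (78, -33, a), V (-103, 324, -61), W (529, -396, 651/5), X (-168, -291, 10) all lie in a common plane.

The points are coplanar iff UV · (UW × UX) = 0.
Expanding, this is linear in a: (435480)a + (-5922528) = 0.
So a = 68/5.

68/5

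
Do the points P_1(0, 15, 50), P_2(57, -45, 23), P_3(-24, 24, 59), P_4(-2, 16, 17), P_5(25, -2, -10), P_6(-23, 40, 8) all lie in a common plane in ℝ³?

No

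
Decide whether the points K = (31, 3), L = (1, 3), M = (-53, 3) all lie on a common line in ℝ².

KL = (-30, 0), KM = (-84, 0).
Twice the signed area of △KLM is (-30)(0) − (0)(-84) = 0.
The triangle is degenerate (zero area), so the points are collinear.

Yes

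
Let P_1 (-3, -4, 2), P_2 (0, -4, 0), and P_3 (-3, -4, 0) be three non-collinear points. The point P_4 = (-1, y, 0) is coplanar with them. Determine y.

The plane through P_1, P_2, P_3 has equation 6y = -24.
Substituting P_4: (6)y + (0) = -24, so y = -4.

-4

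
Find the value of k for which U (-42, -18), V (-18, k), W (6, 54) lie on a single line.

18

The three points are collinear iff det[UV; UW] = 0.
This determinant is linear in k: (-48)k + (864) = 0, so k = 18.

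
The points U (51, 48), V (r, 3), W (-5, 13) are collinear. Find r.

The three points are collinear iff det[UV; UW] = 0.
This determinant is linear in r: (-35)r + (-735) = 0, so r = -21.

-21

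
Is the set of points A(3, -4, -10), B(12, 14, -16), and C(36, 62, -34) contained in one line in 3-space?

AB = (9, 18, -6), AC = (33, 66, -24).
AB × AC = (-36, 18, 0).
The cross product is nonzero, so the points do not lie on one line.

No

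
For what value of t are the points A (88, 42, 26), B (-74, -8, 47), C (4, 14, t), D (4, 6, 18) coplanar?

The points are coplanar iff AB · (AC × AD) = 0.
Expanding, this is linear in t: (-1632)t + (53856) = 0.
So t = 33.

33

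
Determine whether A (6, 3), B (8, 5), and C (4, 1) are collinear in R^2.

Yes

AB = (2, 2), AC = (-2, -2).
Twice the signed area of △ABC is (2)(-2) − (2)(-2) = 0.
The triangle is degenerate (zero area), so the points are collinear.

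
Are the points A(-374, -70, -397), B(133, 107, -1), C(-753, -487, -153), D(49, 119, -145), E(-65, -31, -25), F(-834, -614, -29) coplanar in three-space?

Yes

The plane through A, B, C has normal n = AB × AC = (208320, -273792, -144336) and equation n·P = -1444848.
Checking the remaining points: n·D = -1444848, n·E = -1444848, n·F = -1444848.
All equal -1444848, so all 6 points lie in one plane.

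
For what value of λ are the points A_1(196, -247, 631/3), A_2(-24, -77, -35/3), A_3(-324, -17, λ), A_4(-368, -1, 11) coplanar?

The points are coplanar iff A_1A_2 · (A_1A_3 × A_1A_4) = 0.
Expanding, this is linear in λ: (-41760)λ + (849120) = 0.
So λ = 61/3.

61/3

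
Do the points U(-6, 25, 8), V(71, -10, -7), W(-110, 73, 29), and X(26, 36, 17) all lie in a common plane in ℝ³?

The four points are coplanar iff the 3×3 determinant with rows UV, UW, UX is zero.
Rows: (77, -35, -15), (-104, 48, 21), (32, 11, 9).
Expanding along the first row: (77)(201) − (-35)(-1608) + (-15)(-2680) = -603.
Nonzero ⇒ not coplanar.

No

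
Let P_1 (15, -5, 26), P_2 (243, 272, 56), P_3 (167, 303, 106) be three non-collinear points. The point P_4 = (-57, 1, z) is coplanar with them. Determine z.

62

A normal to the plane is n = P_1P_2 × P_1P_3 = (12920, -13680, 28120).
P_4 lies in the plane iff n · P_1P_4 = 0.
This gives (28120)z + (-1743440) = 0, so z = 62.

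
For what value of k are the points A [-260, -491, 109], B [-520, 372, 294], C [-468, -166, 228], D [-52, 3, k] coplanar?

Normal to plane ABC: n = (42572, -7540, 95004); plane equation n·P = 2988856.
Requiring n·D = 2988856: (95004)k + (-2236364) = 2988856.
So k = 55.

55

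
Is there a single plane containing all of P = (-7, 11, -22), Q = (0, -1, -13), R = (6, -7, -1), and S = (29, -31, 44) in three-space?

A normal to the plane through P, Q, R is n = PQ × PR = (-90, -30, 30).
The plane has equation n·X = -360. For S: n·S = -360.
Equal, so S lies in the plane and all four are coplanar.

Yes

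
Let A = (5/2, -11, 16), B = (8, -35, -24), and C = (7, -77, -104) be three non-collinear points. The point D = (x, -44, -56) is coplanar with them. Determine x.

-8

A normal to the plane is n = AB × AC = (240, 480, -255).
D lies in the plane iff n · AD = 0.
This gives (240)x + (1920) = 0, so x = -8.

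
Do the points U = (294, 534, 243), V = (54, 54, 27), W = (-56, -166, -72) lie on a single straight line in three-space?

Yes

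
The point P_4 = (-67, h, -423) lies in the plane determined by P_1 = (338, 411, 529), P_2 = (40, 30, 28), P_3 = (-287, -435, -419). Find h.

17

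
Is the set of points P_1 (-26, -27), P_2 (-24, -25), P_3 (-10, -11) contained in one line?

P_1P_2 = (2, 2), P_1P_3 = (16, 16).
Twice the signed area of △P_1P_2P_3 is (2)(16) − (2)(16) = 0.
The triangle is degenerate (zero area), so the points are collinear.

Yes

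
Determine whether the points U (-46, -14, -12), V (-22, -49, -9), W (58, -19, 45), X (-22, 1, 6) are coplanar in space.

Yes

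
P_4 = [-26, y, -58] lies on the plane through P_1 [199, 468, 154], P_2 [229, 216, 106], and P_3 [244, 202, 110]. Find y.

Coplanarity requires P_1P_2 · (P_1P_3 × P_1P_4) = 0.
P_1P_2 = (30, -252, -48), P_1P_3 = (45, -266, -44); the triple product is linear in y with coefficient -840 and constant term 58800.
Setting it to zero: y = 70.

70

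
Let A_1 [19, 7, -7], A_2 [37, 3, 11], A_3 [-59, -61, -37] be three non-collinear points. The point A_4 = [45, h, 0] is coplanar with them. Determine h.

35

The plane through A_1, A_2, A_3 has equation 1344x − 864y − 1536z = 30240.
Substituting A_4: (-864)h + (60480) = 30240, so h = 35.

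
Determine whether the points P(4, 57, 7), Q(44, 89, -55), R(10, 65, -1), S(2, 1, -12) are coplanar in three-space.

With P as base: PQ = (40, 32, -62), PR = (6, 8, -8), PS = (-2, -56, -19).
PR × PS = (-600, 130, -320).
PQ · (PR × PS) = 0.
The scalar triple product vanishes, so the four points are coplanar.

Yes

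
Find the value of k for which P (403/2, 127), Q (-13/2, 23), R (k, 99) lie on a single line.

291/2

The three points are collinear iff det[PQ; PR] = 0.
This determinant is linear in k: (104)k + (-15132) = 0, so k = 291/2.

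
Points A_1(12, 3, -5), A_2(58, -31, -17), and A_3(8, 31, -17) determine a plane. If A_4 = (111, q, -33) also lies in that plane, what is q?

-66

Coplanarity requires A_1A_2 · (A_1A_3 × A_1A_4) = 0.
A_1A_2 = (46, -34, -12), A_1A_3 = (-4, 28, -12); the triple product is linear in q with coefficient 600 and constant term 39600.
Setting it to zero: q = -66.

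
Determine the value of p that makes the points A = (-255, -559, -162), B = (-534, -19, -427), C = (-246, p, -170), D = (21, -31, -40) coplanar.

-451

The points are coplanar iff AB · (AC × AD) = 0.
Expanding, this is linear in p: (39102)p + (17635002) = 0.
So p = -451.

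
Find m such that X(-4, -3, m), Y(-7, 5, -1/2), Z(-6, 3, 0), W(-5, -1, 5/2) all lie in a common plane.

Coplanarity ⇔ det[XY; XZ; XW] = 0.
Expanding, this is linear in m: (2)m + (-6) = 0.
So m = 3.

3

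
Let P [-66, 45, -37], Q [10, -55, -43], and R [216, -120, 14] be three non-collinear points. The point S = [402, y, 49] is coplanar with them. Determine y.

-225

A normal to the plane is n = PQ × PR = (-6090, -5568, 15660).
S lies in the plane iff n · PS = 0.
This gives (-5568)y + (-1252800) = 0, so y = -225.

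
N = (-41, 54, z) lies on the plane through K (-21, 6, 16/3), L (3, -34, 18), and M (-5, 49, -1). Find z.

-25/3

The plane through K, L, M has equation −(874/3)x + (1064/3)y + 1672z = 51490/3.
Substituting N: (1672)z + (93290/3) = 51490/3, so z = -25/3.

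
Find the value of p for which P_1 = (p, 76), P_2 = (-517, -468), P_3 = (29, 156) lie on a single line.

-41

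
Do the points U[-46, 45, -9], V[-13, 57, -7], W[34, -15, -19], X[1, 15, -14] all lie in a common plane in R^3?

Yes

The four points are coplanar iff the 3×3 determinant with rows UV, UW, UX is zero.
Rows: (33, 12, 2), (80, -60, -10), (47, -30, -5).
Expanding along the first row: (33)(0) − (12)(70) + (2)(420) = 0.
Zero determinant ⇒ coplanar.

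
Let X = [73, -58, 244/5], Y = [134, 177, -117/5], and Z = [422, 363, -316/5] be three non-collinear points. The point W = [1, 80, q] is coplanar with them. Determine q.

The plane through X, Y, Z has equation (20381/5)x − (91829/5)y − 56334z = -6931601/5.
Substituting W: (-56334)q + (-7325939/5) = -6931601/5, so q = -7/5.

-7/5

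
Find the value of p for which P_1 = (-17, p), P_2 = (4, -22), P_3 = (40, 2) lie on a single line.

The three points are collinear iff det[P_1P_2; P_1P_3] = 0.
This determinant is linear in p: (36)p + (1296) = 0, so p = -36.

-36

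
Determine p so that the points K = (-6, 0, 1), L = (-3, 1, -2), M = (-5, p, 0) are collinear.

1/3

Direction KL = (3, 1, -3). From the x-coordinate of M, the parameter along the line is τ = (-5 − (-6))/3 = 1/3.
Then p = 0 + 1/3·(1) = 1/3.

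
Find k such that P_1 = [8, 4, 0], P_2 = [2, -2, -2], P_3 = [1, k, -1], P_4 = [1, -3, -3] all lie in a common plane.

Coplanarity ⇔ det[P_1P_2; P_1P_3; P_1P_4] = 0.
Expanding, this is linear in k: (4)k + (12) = 0.
So k = -3.

-3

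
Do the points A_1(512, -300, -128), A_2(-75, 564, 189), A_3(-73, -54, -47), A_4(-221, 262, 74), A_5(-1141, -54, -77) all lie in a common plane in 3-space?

The plane through A_1, A_2, A_3 has normal n = A_1A_2 × A_1A_3 = (-7998, -137898, 361038) and equation n·P = -8938440.
Checking the remaining points: n·A_4 = -7644906, n·A_5 = -11227716.
Since n·A_4 = -7644906 ≠ -8938440, A_4 is off the plane and the points are not all coplanar.

No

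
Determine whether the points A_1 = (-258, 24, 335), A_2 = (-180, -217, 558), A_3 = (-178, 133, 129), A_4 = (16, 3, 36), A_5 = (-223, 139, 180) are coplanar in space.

The plane through A_1, A_2, A_3 has normal n = A_1A_2 × A_1A_3 = (25339, 33908, 27782) and equation n·P = 3583300.
Checking the remaining points: n·A_4 = 1507300, n·A_5 = 4063375.
Since n·A_4 = 1507300 ≠ 3583300, A_4 is off the plane and the points are not all coplanar.

No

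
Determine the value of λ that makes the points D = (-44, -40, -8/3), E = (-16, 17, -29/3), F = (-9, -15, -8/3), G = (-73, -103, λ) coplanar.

Normal to plane DEF: n = (175, -245, -1295); plane equation n·P = 16660/3.
Requiring n·G = 16660/3: (-1295)λ + (12460) = 16660/3.
So λ = 16/3.

16/3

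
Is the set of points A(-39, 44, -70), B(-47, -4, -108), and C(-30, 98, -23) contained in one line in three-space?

No

AB = (-8, -48, -38), AC = (9, 54, 47).
AB × AC = (-204, 34, 0).
The cross product is nonzero, so the points do not lie on one line.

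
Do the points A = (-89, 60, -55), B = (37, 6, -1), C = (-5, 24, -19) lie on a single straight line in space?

Yes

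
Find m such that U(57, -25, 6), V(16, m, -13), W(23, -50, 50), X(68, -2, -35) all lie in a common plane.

Normal to plane UWX: n = (13, -910, -507); plane equation n·P = 20449.
Requiring n·V = 20449: (-910)m + (6799) = 20449.
So m = -15.

-15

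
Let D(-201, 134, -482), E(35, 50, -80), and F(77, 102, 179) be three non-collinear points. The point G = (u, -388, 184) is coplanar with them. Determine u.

587

Coplanarity requires DE · (DF × DG) = 0.
DE = (236, -84, 402), DF = (278, -32, 661); the triple product is linear in u with coefficient -42660 and constant term 25041420.
Setting it to zero: u = 587.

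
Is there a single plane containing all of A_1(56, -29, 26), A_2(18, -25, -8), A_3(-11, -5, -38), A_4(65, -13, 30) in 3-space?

The four points are coplanar iff the 3×3 determinant with rows A_1A_2, A_1A_3, A_1A_4 is zero.
Rows: (-38, 4, -34), (-67, 24, -64), (9, 16, 4).
Expanding along the first row: (-38)(1120) − (4)(308) + (-34)(-1288) = 0.
Zero determinant ⇒ coplanar.

Yes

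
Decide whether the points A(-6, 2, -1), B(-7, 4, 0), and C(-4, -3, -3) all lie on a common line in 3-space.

No

AB = (-1, 2, 1), AC = (2, -5, -2).
AB × AC = (1, 0, 1).
The cross product is nonzero, so the points do not lie on one line.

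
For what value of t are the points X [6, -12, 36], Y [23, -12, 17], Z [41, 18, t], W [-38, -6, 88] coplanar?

Normal to plane XYW: n = (114, -48, 102); plane equation n·P = 4932.
Requiring n·Z = 4932: (102)t + (3810) = 4932.
So t = 11.

11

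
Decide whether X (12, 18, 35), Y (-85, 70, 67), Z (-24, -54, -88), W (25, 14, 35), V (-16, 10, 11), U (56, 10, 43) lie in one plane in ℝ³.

The plane through X, Y, Z has normal n = XY × XZ = (-4092, -13083, 8856) and equation n·P = 25362.
Checking the remaining points: n·W = 24498, n·V = 32058, n·U = 20826.
Since n·W = 24498 ≠ 25362, W is off the plane and the points are not all coplanar.

No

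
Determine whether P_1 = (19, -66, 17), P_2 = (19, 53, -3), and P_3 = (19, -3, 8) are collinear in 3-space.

P_1P_2 = (0, 119, -20), P_1P_3 = (0, 63, -9).
Comparing components 2 and 3: (119)(-9) − (-20)(63) = 189 ≠ 0, so P_1P_2 and P_1P_3 are not parallel and the points are not collinear.

No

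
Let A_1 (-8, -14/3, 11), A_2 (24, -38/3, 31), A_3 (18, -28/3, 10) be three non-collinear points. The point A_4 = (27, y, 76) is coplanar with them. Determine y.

-18

The plane through A_1, A_2, A_3 has equation (304/3)x + 552y + (176/3)z = -8224/3.
Substituting A_4: (552)y + (21584/3) = -8224/3, so y = -18.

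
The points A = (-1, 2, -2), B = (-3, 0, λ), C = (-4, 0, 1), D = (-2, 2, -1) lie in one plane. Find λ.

Normal to plane ACD: n = (-2, 0, -2); plane equation n·P = 6.
Requiring n·B = 6: (-2)λ + (6) = 6.
So λ = 0.

0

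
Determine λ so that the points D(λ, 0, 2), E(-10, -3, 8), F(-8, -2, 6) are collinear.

Direction EF = (2, 1, -2). From the y-coordinate of D, the parameter along the line is τ = (0 − (-3))/1 = 3.
Then λ = (-10) + 3·(2) = -4.

-4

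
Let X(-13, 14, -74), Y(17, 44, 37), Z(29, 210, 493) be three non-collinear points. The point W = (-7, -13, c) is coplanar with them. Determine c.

-140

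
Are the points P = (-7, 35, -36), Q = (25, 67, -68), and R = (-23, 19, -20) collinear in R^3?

Yes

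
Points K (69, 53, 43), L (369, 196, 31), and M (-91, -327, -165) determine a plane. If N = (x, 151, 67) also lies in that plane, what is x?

189

Coplanarity requires KL · (KM × KN) = 0.
KL = (300, 143, -12), KM = (-160, -380, -208); the triple product is linear in x with coefficient -34304 and constant term 6483456.
Setting it to zero: x = 189.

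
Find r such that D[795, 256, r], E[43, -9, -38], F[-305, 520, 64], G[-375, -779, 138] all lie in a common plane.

-312

The points are coplanar iff DE · (DF × DG) = 0.
Expanding, this is linear in r: (-489082)r + (-152593584) = 0.
So r = -312.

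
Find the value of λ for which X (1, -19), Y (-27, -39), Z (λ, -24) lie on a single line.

-6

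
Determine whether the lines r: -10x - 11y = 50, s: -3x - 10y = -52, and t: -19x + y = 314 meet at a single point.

Yes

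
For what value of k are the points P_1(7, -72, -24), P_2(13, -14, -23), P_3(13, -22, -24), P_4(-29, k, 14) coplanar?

Normal to plane P_1P_2P_3: n = (-50, 6, -48); plane equation n·P = 370.
Requiring n·P_4 = 370: (6)k + (778) = 370.
So k = -68.

-68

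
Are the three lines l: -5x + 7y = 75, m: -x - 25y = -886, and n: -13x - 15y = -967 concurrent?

No

Lines aᵢx + bᵢy = cᵢ with pairwise distinct directions are concurrent exactly when det[aᵢ bᵢ cᵢ] = 0.
Here the determinant is -3818.
Nonzero, so no common point exists.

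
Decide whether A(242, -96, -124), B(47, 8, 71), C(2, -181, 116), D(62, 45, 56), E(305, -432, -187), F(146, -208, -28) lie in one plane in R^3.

The plane through A, B, C has normal n = AB × AC = (41535, 0, 41535) and equation n·P = 4901130.
Checking the remaining points: n·D = 4901130, n·E = 4901130, n·F = 4901130.
All equal 4901130, so all 6 points lie in one plane.

Yes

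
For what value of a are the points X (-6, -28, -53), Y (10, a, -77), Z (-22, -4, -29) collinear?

Direction XZ = (-16, 24, 24). From the x-coordinate of Y, the parameter along the line is τ = (10 − (-6))/(-16) = -1.
Then a = (-28) + (-1)·(24) = -52.

-52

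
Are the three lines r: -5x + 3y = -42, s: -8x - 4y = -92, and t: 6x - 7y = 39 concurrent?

No

Intersecting r and s: solving the 2×2 system gives (x, y) = (111/11, 31/11).
Substitute into t: (6)(111/11) + (-7)(31/11) = 449/11.
But t requires 39 ≠ 449/11, so the three lines have no common point.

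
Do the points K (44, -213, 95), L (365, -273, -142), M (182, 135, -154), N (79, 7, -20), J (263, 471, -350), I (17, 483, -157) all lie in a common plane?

The plane through K, L, M has normal n = KL × KM = (97416, 47223, 119988) and equation n·P = 5626665.
Checking the remaining points: n·N = 5626665, n·J = 5866641, n·I = 5626665.
Since n·J = 5866641 ≠ 5626665, J is off the plane and the points are not all coplanar.

No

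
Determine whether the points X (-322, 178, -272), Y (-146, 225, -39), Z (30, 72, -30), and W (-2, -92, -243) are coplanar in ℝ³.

The four points are coplanar iff the 3×3 determinant with rows XY, XZ, XW is zero.
Rows: (176, 47, 233), (352, -106, 242), (320, -270, 29).
Expanding along the first row: (176)(62266) − (47)(-67232) + (233)(-61120) = -122240.
Nonzero ⇒ not coplanar.

No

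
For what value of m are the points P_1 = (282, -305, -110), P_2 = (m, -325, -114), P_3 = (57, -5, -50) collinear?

Collinearity requires P_1P_2 × P_1P_3 = 0; each component is linear in m.
The y-component gives (-60)m + (17820) = 0, so m = 297.
The remaining components then also vanish.

297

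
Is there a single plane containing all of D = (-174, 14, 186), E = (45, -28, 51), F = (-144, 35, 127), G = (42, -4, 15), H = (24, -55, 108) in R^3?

The plane through D, E, F has normal n = DE × DF = (5313, 8871, 5859) and equation n·P = 289506.
Checking the remaining points: n·G = 275547, n·H = 272379.
Since n·G = 275547 ≠ 289506, G is off the plane and the points are not all coplanar.

No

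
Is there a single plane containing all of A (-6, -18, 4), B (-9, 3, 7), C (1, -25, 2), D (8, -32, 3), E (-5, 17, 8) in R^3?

No

The plane through A, B, C has normal n = AB × AC = (-21, 15, -126) and equation n·P = -648.
Checking the remaining points: n·D = -1026, n·E = -648.
Since n·D = -1026 ≠ -648, D is off the plane and the points are not all coplanar.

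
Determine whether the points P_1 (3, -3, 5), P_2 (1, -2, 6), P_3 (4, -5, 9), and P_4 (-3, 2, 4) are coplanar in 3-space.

No

The four points are coplanar iff the 3×3 determinant with rows P_1P_2, P_1P_3, P_1P_4 is zero.
Rows: (-2, 1, 1), (1, -2, 4), (-6, 5, -1).
Expanding along the first row: (-2)(-18) − (1)(23) + (1)(-7) = 6.
Nonzero ⇒ not coplanar.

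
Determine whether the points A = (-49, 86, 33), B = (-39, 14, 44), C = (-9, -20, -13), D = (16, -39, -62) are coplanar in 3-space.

No

The four points are coplanar iff the 3×3 determinant with rows AB, AC, AD is zero.
Rows: (10, -72, 11), (40, -106, -46), (65, -125, -95).
Expanding along the first row: (10)(4320) − (-72)(-810) + (11)(1890) = 5670.
Nonzero ⇒ not coplanar.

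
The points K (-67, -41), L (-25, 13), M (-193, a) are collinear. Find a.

Collinearity: (M − K) must be parallel to (L − K) = (42, 54).
Cross-multiplying the components: (a − (-41))·(42) = (-126)·(54).
Solving gives a = -203.

-203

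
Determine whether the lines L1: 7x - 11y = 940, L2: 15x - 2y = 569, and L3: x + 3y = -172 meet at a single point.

Lines aᵢx + bᵢy = cᵢ with pairwise distinct directions are concurrent exactly when det[aᵢ bᵢ cᵢ] = 0.
Here the determinant is 0.
It vanishes, so the lines are concurrent at (29, -67).

Yes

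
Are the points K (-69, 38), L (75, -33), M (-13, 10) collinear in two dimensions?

KL = (144, -71), KM = (56, -28).
Twice the signed area of △KLM is (144)(-28) − (-71)(56) = -56.
The area is nonzero, so the three points are not collinear.

No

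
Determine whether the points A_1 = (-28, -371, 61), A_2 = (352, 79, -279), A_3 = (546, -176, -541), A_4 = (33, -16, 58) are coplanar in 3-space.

Yes

A normal to the plane through A_1, A_2, A_3 is n = A_1A_2 × A_1A_3 = (-204600, 33600, -184200).
The plane has equation n·P = -17973000. For A_4: n·A_4 = -17973000.
Equal, so A_4 lies in the plane and all four are coplanar.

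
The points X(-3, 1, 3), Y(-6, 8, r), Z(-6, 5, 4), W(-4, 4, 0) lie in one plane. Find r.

Normal to plane XZW: n = (-15, -10, -5); plane equation n·P = 20.
Requiring n·Y = 20: (-5)r + (10) = 20.
So r = -2.

-2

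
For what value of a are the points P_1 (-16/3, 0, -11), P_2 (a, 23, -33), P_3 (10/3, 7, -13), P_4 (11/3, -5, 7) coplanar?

9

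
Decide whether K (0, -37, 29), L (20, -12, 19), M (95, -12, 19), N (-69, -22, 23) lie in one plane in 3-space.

Yes

A normal to the plane through K, L, M is n = KL × KM = (0, -750, -1875).
The plane has equation n·P = -26625. For N: n·N = -26625.
Equal, so N lies in the plane and all four are coplanar.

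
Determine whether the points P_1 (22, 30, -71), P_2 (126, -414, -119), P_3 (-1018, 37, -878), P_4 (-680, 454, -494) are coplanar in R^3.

With P_1 as base: P_1P_2 = (104, -444, -48), P_1P_3 = (-1040, 7, -807), P_1P_4 = (-702, 424, -423).
P_1P_3 × P_1P_4 = (339207, 126594, -436046).
P_1P_2 · (P_1P_3 × P_1P_4) = 0.
The scalar triple product vanishes, so the four points are coplanar.

Yes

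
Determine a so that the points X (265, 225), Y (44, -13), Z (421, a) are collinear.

The three points are collinear iff det[XY; XZ] = 0.
This determinant is linear in a: (-221)a + (86853) = 0, so a = 393.

393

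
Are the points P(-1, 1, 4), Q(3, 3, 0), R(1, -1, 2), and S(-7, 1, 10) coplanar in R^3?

Yes

The four points are coplanar iff the 3×3 determinant with rows PQ, PR, PS is zero.
Rows: (4, 2, -4), (2, -2, -2), (-6, 0, 6).
Expanding along the first row: (4)(-12) − (2)(0) + (-4)(-12) = 0.
Zero determinant ⇒ coplanar.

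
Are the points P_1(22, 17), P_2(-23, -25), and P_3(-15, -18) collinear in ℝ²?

P_1P_2 = (-45, -42), P_1P_3 = (-37, -35).
det[P_1P_2; P_1P_3] = (-45)(-35) − (-42)(-37) = 21.
The determinant is nonzero, so they are not collinear.

No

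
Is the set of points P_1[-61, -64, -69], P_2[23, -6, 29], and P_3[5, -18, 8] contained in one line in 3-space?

No

P_1P_2 = (84, 58, 98), P_1P_3 = (66, 46, 77).
P_1P_2 × P_1P_3 = (-42, 0, 36).
The cross product is nonzero, so the points do not lie on one line.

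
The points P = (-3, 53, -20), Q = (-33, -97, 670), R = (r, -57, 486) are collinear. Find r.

Direction PQ = (-30, -150, 690). From the y-coordinate of R, the parameter along the line is τ = (-57 − 53)/(-150) = 11/15.
Then r = (-3) + 11/15·(-30) = -25.

-25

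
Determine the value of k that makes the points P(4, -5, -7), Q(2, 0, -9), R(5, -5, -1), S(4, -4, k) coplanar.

The points are coplanar iff PQ · (PR × PS) = 0.
Expanding, this is linear in k: (-5)k + (-25) = 0.
So k = -5.

-5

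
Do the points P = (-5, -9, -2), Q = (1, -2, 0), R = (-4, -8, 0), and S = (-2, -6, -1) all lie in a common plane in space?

The four points are coplanar iff the 3×3 determinant with rows PQ, PR, PS is zero.
Rows: (6, 7, 2), (1, 1, 2), (3, 3, 1).
Expanding along the first row: (6)(-5) − (7)(-5) + (2)(0) = 5.
Nonzero ⇒ not coplanar.

No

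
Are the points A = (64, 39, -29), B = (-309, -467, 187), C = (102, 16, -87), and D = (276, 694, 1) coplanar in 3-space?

No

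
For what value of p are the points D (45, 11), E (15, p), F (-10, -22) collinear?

-7

Collinearity: (E − D) must be parallel to (F − D) = (-55, -33).
Cross-multiplying the components: (p − 11)·(-55) = (-30)·(-33).
Solving gives p = -7.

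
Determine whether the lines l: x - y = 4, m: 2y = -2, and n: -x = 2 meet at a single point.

The three lines meet at one point iff the augmented coefficient matrix [aᵢ bᵢ cᵢ] has rank < 3, i.e. its determinant vanishes.
Here the determinant is 10.
Nonzero, so no common point exists.

No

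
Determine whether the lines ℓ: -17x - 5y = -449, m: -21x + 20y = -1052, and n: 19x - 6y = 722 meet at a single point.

Yes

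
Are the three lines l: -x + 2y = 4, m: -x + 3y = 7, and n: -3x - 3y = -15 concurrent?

Yes

Lines aᵢx + bᵢy = cᵢ with pairwise distinct directions are concurrent exactly when det[aᵢ bᵢ cᵢ] = 0.
Here the determinant is 0.
It vanishes, so the lines are concurrent at (2, 3).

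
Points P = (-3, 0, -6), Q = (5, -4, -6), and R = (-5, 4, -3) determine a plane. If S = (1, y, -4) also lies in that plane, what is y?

0

A normal to the plane is n = PQ × PR = (-12, -24, 24).
S lies in the plane iff n · PS = 0.
This gives (-24)y + (0) = 0, so y = 0.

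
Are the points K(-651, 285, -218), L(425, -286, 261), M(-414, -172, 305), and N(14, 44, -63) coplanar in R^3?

Yes

The four points are coplanar iff the 3×3 determinant with rows KL, KM, KN is zero.
Rows: (1076, -571, 479), (237, -457, 523), (665, -241, 155).
Expanding along the first row: (1076)(55208) − (-571)(-311060) + (479)(246788) = 0.
Zero determinant ⇒ coplanar.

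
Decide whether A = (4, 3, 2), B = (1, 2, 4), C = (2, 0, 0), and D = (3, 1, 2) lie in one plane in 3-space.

The four points are coplanar iff the 3×3 determinant with rows AB, AC, AD is zero.
Rows: (-3, -1, 2), (-2, -3, -2), (-1, -2, 0).
Expanding along the first row: (-3)(-4) − (-1)(-2) + (2)(1) = 12.
Nonzero ⇒ not coplanar.

No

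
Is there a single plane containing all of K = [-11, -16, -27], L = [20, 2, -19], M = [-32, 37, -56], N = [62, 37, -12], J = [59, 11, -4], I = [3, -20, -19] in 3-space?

The plane through K, L, M has normal n = KL × KM = (-946, 731, 2021) and equation n·P = -55857.
Checking the remaining points: n·N = -55857, n·J = -55857, n·I = -55857.
All equal -55857, so all 6 points lie in one plane.

Yes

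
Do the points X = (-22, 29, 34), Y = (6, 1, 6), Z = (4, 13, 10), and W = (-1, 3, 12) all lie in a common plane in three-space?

Yes

With X as base: XY = (28, -28, -28), XZ = (26, -16, -24), XW = (21, -26, -22).
XZ × XW = (-272, 68, -340).
XY · (XZ × XW) = 0.
The scalar triple product vanishes, so the four points are coplanar.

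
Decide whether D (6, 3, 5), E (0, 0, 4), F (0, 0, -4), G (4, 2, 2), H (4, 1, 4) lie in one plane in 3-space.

No

The plane through D, E, F has normal n = DE × DF = (24, -48, 0) and equation n·P = 0.
Checking the remaining points: n·G = 0, n·H = 48.
Since n·H = 48 ≠ 0, H is off the plane and the points are not all coplanar.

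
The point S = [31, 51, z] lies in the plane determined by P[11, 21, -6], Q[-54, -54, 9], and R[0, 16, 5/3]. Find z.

The plane through P, Q, R has equation −500x + (1000/3)y − 500z = 4500.
Substituting S: (-500)z + (1500) = 4500, so z = -6.

-6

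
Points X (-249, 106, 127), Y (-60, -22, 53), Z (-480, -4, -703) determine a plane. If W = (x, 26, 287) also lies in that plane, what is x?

A normal to the plane is n = XY × XZ = (98100, 173964, -50358).
W lies in the plane iff n · XW = 0.
This gives (98100)x + (2452500) = 0, so x = -25.

-25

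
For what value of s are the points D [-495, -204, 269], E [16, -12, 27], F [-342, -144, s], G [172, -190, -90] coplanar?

197

Normal to plane DEG: n = (-65540, 22035, -120910); plane equation n·P = -4577630.
Requiring n·F = -4577630: (-120910)s + (19241640) = -4577630.
So s = 197.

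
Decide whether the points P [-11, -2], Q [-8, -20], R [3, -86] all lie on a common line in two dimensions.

Yes

PQ = (3, -18), PR = (14, -84).
det[PQ; PR] = (3)(-84) − (-18)(14) = 0.
The determinant is zero, so the points are collinear.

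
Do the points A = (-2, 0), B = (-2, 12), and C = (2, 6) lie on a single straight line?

No

AB = (0, 12), AC = (4, 6).
If collinear, AC would be a scalar multiple of AB. But (0)·(6) ≠ (12)·(4) (difference -48), so they are not parallel; the points are not collinear.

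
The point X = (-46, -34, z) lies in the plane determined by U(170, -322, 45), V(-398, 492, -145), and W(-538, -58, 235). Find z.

-15

A normal to the plane is n = UV × UW = (204820, 242440, 426360).
X lies in the plane iff n · UX = 0.
This gives (426360)z + (6395400) = 0, so z = -15.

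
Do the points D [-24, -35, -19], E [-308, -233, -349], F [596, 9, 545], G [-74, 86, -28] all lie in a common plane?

A normal to the plane through D, E, F is n = DE × DF = (-97152, -44424, 110264).
The plane has equation n·P = 1791472. For G: n·G = 281392.
281392 ≠ 1791472, so G is off the plane.

No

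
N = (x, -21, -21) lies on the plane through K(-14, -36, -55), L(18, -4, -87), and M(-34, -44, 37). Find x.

-6

The plane through K, L, M has equation 2688x − 2304y + 384z = 24192.
Substituting N: (2688)x + (40320) = 24192, so x = -6.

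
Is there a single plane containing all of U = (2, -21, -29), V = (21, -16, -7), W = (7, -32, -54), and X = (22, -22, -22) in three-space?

No

The four points are coplanar iff the 3×3 determinant with rows UV, UW, UX is zero.
Rows: (19, 5, 22), (5, -11, -25), (20, -1, 7).
Expanding along the first row: (19)(-102) − (5)(535) + (22)(215) = 117.
Nonzero ⇒ not coplanar.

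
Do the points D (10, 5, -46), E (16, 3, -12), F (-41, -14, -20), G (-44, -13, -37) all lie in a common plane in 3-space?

The four points are coplanar iff the 3×3 determinant with rows DE, DF, DG is zero.
Rows: (6, -2, 34), (-51, -19, 26), (-54, -18, 9).
Expanding along the first row: (6)(297) − (-2)(945) + (34)(-108) = 0.
Zero determinant ⇒ coplanar.

Yes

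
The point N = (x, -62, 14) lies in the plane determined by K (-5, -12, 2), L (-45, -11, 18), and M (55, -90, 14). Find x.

A normal to the plane is n = KL × KM = (1260, 1440, 3060).
N lies in the plane iff n · KN = 0.
This gives (1260)x + (-28980) = 0, so x = 23.

23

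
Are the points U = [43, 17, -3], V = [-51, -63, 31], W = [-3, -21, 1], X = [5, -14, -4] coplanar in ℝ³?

A normal to the plane through U, V, W is n = UV × UW = (972, -1188, -108).
The plane has equation n·P = 21924. For X: n·X = 21924.
Equal, so X lies in the plane and all four are coplanar.

Yes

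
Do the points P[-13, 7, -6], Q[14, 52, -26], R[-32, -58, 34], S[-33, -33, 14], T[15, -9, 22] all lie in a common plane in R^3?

Yes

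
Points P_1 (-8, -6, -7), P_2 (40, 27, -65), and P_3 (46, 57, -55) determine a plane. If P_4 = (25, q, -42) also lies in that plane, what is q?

A normal to the plane is n = P_1P_2 × P_1P_3 = (2070, -828, 1242).
P_4 lies in the plane iff n · P_1P_4 = 0.
This gives (-828)q + (19872) = 0, so q = 24.

24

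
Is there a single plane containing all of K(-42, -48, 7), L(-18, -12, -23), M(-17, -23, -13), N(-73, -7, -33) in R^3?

Yes

The four points are coplanar iff the 3×3 determinant with rows KL, KM, KN is zero.
Rows: (24, 36, -30), (25, 25, -20), (-31, 41, -40).
Expanding along the first row: (24)(-180) − (36)(-1620) + (-30)(1800) = 0.
Zero determinant ⇒ coplanar.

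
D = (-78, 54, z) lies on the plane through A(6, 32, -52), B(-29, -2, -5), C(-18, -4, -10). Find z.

-19

Coplanarity requires AB · (AC × AD) = 0.
AB = (-35, -34, 47), AC = (-24, -36, 42); the triple product is linear in z with coefficient 444 and constant term 8436.
Setting it to zero: z = -19.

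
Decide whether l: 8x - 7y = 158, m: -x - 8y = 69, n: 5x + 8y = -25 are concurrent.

The three lines meet at one point iff the augmented coefficient matrix [aᵢ bᵢ cᵢ] has rank < 3, i.e. its determinant vanishes.
Here the determinant is 0.
It vanishes, so the lines are concurrent at (11, -10).

Yes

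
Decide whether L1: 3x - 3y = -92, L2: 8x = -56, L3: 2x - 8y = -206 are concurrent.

The three lines meet at one point iff the augmented coefficient matrix [aᵢ bᵢ cᵢ] has rank < 3, i.e. its determinant vanishes.
Here the determinant is -64.
Nonzero, so no common point exists.

No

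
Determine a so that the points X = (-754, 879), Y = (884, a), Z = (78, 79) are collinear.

The three points are collinear iff det[XY; XZ] = 0.
This determinant is linear in a: (-832)a + (-579072) = 0, so a = -696.

-696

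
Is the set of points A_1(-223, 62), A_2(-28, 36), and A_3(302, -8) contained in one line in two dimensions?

A_1A_2 = (195, -26), A_1A_3 = (525, -70).
det[A_1A_2; A_1A_3] = (195)(-70) − (-26)(525) = 0.
The determinant is zero, so the points are collinear.

Yes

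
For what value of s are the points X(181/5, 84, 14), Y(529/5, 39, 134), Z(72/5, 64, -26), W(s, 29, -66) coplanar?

-34/5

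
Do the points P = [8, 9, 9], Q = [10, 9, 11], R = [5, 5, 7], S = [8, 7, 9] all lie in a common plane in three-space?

No

The four points are coplanar iff the 3×3 determinant with rows PQ, PR, PS is zero.
Rows: (2, 0, 2), (-3, -4, -2), (0, -2, 0).
Expanding along the first row: (2)(-4) − (0)(0) + (2)(6) = 4.
Nonzero ⇒ not coplanar.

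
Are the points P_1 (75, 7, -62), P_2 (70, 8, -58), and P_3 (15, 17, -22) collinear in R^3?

No

P_1P_2 = (-5, 1, 4), P_1P_3 = (-60, 10, 40).
P_1P_2 × P_1P_3 = (0, -40, 10).
The cross product is nonzero, so the points do not lie on one line.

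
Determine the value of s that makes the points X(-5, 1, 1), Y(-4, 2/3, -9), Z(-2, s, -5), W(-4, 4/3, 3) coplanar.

4/3

The points are coplanar iff XY · (XZ × XW) = 0.
Expanding, this is linear in s: (12)s + (-16) = 0.
So s = 4/3.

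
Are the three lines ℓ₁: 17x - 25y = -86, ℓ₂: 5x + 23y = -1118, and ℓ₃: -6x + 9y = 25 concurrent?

The three lines meet at one point iff the augmented coefficient matrix [aᵢ bᵢ cᵢ] has rank < 3, i.e. its determinant vanishes.
Here the determinant is 516.
Nonzero, so no common point exists.

No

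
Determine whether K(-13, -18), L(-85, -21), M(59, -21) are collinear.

No

KL = (-72, -3), KM = (72, -3).
If collinear, KM would be a scalar multiple of KL. But (-72)·(-3) ≠ (-3)·(72) (difference 432), so they are not parallel; the points are not collinear.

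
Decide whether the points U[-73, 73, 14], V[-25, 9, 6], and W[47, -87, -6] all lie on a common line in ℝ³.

Yes

UV = (48, -64, -8), UW = (120, -160, -20).
Each component of UW is 5/2 times the corresponding component of UV, so UW = 5/2·UV and the points are collinear.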